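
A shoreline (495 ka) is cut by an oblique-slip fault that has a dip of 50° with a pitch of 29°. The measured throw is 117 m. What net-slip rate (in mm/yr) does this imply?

0.636 mm/yr

dip-slip = throw / sin(dip) = 117 / sin(50°) = 152.7 m
net slip = dip-slip / sin(rake) = 152.7 / sin(29°) = 315 m
rate = 315 m / 495 ka = 0.000636 m/yr = 0.636 mm/yr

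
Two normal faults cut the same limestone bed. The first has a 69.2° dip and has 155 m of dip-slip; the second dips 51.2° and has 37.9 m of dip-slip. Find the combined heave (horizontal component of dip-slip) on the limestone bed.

78.8 m

heave_A = 155 × cos(69.2°) = 55.04 m
heave_B = 37.9 × cos(51.2°) = 23.75 m
total = 55.04 + 23.75 = 78.8 m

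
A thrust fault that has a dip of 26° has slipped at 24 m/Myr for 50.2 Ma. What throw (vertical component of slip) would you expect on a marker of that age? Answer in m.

528 m

dip-slip = rate × time = 24 m/Myr × 50.2 Ma = 1205 m
throw = dip-slip × sin(dip) = 1205 × sin(26°) = 528 m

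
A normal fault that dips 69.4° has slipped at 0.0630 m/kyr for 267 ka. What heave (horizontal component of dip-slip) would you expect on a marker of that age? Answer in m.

5.92 m

dip-slip = rate × time = 0.0630 m/kyr × 267 ka = 16.82 m
heave = dip-slip × cos(dip) = 16.82 × cos(69.4°) = 5.92 m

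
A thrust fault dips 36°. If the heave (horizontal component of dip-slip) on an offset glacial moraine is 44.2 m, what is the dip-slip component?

54.6 m

dip-slip = heave / cos(dip) = 44.2 / cos(36°) = 54.6 m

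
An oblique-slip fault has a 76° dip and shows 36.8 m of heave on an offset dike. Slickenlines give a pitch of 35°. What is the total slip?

265 m

dip-slip = heave / cos(dip) = 36.8 / cos(76°) = 152.1 m
net slip = dip-slip / sin(rake) = 152.1 / sin(35°) = 265 m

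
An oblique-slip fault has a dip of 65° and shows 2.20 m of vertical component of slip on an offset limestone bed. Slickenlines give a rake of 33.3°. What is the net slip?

dip-slip = throw / sin(dip) = 2.20 / sin(65°) = 2.427 m
net slip = dip-slip / sin(rake) = 2.427 / sin(33.3°) = 4.42 m

4.42 m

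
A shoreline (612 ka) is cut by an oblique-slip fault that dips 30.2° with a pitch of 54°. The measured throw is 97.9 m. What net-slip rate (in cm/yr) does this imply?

0.0393 cm/yr

dip-slip = throw / sin(dip) = 97.9 / sin(30.2°) = 194.6 m
net slip = dip-slip / sin(rake) = 194.6 / sin(54°) = 240.6 m
rate = 240.6 m / 612 ka = 0.000393 m/yr = 0.0393 cm/yr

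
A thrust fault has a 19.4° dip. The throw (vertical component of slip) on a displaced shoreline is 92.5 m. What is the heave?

heave = throw / tan(dip) = 92.5 / tan(19.4°) = 263 m

263 m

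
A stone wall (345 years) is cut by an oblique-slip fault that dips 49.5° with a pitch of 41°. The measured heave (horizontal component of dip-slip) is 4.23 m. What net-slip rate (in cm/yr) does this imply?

dip-slip = heave / cos(dip) = 4.23 / cos(49.5°) = 6.513 m
net slip = dip-slip / sin(rake) = 6.513 / sin(41°) = 9.928 m
rate = 9.928 m / 345 years = 0.0288 m/yr = 2.88 cm/yr

2.88 cm/yr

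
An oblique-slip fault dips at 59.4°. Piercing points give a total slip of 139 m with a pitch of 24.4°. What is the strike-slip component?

strike-slip = net slip × cos(rake) = 139 m × cos(24.4°) = 127 m

127 m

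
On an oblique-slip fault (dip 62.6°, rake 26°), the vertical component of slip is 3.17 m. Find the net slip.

dip-slip = throw / sin(dip) = 3.17 / sin(62.6°) = 3.571 m
net slip = dip-slip / sin(rake) = 3.571 / sin(26°) = 8.15 m

8.15 m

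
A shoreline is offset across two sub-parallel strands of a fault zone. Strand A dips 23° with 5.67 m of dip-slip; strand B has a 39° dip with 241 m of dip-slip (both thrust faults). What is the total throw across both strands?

154 m

throw_A = 5.67 × sin(23°) = 2.215 m
throw_B = 241 × sin(39°) = 151.7 m
total = 2.215 + 151.7 = 154 m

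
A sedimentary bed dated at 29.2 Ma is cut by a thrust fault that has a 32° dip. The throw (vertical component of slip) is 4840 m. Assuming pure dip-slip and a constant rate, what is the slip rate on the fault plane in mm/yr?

0.313 mm/yr

dip-slip = throw / sin(dip) = 4840 m / sin(32°) = 9133 m
rate = 9133 m / 29.2 Ma = 0.000313 m/yr = 0.313 mm/yr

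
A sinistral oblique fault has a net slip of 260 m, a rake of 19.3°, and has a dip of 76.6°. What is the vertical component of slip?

83.6 m

dip-slip = net slip × sin(rake) = 260 m × sin(19.3°) = 85.93 m
throw = dip-slip × sin(dip) = 85.93 × sin(76.6°) = 83.6 m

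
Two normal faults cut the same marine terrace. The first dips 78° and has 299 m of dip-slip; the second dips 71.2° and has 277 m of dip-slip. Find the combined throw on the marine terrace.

555 m

throw_A = 299 × sin(78°) = 292.5 m
throw_B = 277 × sin(71.2°) = 262.2 m
total = 292.5 + 262.2 = 555 m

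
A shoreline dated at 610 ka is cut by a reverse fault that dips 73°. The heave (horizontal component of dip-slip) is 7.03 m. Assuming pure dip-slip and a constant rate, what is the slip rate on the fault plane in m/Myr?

dip-slip = heave / cos(dip) = 7.03 m / cos(73°) = 24.04 m
rate = 24.04 m / 610 ka = 0.0000394 m/yr = 39.4 m/Myr

39.4 m/Myr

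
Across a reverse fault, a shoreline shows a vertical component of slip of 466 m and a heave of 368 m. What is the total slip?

net slip = √(throw² + heave²) = √(466² + 368²) = 594 m

594 m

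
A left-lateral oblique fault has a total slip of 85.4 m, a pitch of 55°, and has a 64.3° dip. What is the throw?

63 m

dip-slip = net slip × sin(rake) = 85.4 m × sin(55°) = 69.96 m
throw = dip-slip × sin(dip) = 69.96 × sin(64.3°) = 63 m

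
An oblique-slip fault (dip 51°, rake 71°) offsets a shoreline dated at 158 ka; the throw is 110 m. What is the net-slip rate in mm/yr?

dip-slip = throw / sin(dip) = 110 / sin(51°) = 141.5 m
net slip = dip-slip / sin(rake) = 141.5 / sin(71°) = 149.7 m
rate = 149.7 m / 158 ka = 0.000947 m/yr = 0.947 mm/yr

0.947 mm/yr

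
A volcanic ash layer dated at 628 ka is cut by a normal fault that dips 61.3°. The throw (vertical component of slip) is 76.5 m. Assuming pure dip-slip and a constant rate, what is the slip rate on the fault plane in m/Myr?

dip-slip = throw / sin(dip) = 76.5 m / sin(61.3°) = 87.21 m
rate = 87.21 m / 628 ka = 0.000139 m/yr = 139 m/Myr

139 m/Myr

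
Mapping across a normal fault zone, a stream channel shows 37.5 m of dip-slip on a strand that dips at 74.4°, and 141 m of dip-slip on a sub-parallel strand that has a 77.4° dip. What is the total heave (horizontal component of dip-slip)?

heave_A = 37.5 × cos(74.4°) = 10.08 m
heave_B = 141 × cos(77.4°) = 30.76 m
total = 10.08 + 30.76 = 40.8 m

40.8 m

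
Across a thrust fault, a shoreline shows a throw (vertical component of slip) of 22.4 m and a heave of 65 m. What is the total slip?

68.8 m

net slip = √(throw² + heave²) = √(22.4² + 65²) = 68.8 m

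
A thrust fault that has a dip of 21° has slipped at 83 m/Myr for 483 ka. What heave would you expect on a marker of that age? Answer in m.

37.4 m

dip-slip = rate × time = 83 m/Myr × 483 ka = 40.09 m
heave = dip-slip × cos(dip) = 40.09 × cos(21°) = 37.4 m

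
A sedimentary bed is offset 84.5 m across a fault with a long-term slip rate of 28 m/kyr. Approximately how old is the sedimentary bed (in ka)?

3.02 ka

age = offset / rate = 84.5 m / (28 m/kyr) = 3020 yr = 3.02 ka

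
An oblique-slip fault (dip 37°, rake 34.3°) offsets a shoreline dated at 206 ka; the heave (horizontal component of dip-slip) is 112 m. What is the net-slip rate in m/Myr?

dip-slip = heave / cos(dip) = 112 / cos(37°) = 140.2 m
net slip = dip-slip / sin(rake) = 140.2 / sin(34.3°) = 248.9 m
rate = 248.9 m / 206 ka = 0.00121 m/yr = 1210 m/Myr

1210 m/Myr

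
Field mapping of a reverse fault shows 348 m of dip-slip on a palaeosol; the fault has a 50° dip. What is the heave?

heave = dip-slip × cos(dip) = 348 m × cos(50°) = 224 m

224 m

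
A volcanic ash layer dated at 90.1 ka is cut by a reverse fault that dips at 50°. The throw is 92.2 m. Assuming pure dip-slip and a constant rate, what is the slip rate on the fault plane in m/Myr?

1340 m/Myr

dip-slip = throw / sin(dip) = 92.2 m / sin(50°) = 120.4 m
rate = 120.4 m / 90.1 ka = 0.00134 m/yr = 1340 m/Myr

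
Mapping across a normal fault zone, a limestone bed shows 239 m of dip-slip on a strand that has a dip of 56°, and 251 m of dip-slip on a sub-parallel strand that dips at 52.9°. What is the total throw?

throw_A = 239 × sin(56°) = 198.1 m
throw_B = 251 × sin(52.9°) = 200.2 m
total = 198.1 + 200.2 = 398 m

398 m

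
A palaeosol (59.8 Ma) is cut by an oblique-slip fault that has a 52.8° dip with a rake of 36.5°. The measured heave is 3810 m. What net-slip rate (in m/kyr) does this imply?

dip-slip = heave / cos(dip) = 3810 / cos(52.8°) = 6302 m
net slip = dip-slip / sin(rake) = 6302 / sin(36.5°) = 10590 m
rate = 10590 m / 59.8 Ma = 0.000177 m/yr = 0.177 m/kyr

0.177 m/kyr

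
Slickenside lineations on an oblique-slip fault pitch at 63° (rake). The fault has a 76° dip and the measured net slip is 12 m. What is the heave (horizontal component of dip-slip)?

dip-slip = net slip × sin(rake) = 12 m × sin(63°) = 10.69 m
heave = dip-slip × cos(dip) = 10.69 × cos(76°) = 2.59 m

2.59 m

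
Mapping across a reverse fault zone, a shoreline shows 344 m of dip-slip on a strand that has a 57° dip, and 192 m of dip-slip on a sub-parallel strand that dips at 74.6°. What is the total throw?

throw_A = 344 × sin(57°) = 288.5 m
throw_B = 192 × sin(74.6°) = 185.1 m
total = 288.5 + 185.1 = 474 m

474 m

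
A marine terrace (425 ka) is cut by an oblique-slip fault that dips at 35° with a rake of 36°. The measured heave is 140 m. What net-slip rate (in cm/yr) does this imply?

dip-slip = heave / cos(dip) = 140 / cos(35°) = 170.9 m
net slip = dip-slip / sin(rake) = 170.9 / sin(36°) = 290.8 m
rate = 290.8 m / 425 ka = 0.000684 m/yr = 0.0684 cm/yr

0.0684 cm/yr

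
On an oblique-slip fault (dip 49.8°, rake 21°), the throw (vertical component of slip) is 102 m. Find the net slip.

373 m

dip-slip = throw / sin(dip) = 102 / sin(49.8°) = 133.5 m
net slip = dip-slip / sin(rake) = 133.5 / sin(21°) = 373 m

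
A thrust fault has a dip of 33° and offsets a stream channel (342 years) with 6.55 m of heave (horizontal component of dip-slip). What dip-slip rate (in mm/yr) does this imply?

dip-slip = heave / cos(dip) = 6.55 m / cos(33°) = 7.810 m
rate = 7.810 m / 342 years = 0.0228 m/yr = 22.8 mm/yr

22.8 mm/yr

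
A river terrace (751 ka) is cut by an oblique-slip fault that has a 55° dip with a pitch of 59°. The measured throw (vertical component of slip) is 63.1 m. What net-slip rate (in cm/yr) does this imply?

dip-slip = throw / sin(dip) = 63.1 / sin(55°) = 77.03 m
net slip = dip-slip / sin(rake) = 77.03 / sin(59°) = 89.87 m
rate = 89.87 m / 751 ka = 0.000120 m/yr = 0.0120 cm/yr

0.0120 cm/yr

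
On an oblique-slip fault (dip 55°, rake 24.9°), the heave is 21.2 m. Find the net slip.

dip-slip = heave / cos(dip) = 21.2 / cos(55°) = 36.96 m
net slip = dip-slip / sin(rake) = 36.96 / sin(24.9°) = 87.8 m

87.8 m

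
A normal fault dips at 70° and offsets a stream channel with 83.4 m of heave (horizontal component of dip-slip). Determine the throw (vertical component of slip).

throw = heave × tan(dip) = 83.4 × tan(70°) = 229 m

229 m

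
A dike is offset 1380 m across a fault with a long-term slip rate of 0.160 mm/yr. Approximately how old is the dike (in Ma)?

8.62 Ma

age = offset / rate = 1380 m / (0.160 mm/yr) = 8.62e+06 yr = 8.62 Ma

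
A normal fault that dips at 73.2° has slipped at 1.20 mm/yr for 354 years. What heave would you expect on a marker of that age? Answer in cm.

dip-slip = rate × time = 1.20 mm/yr × 354 years = 0.4248 m
heave = dip-slip × cos(dip) = 0.4248 × cos(73.2°) = 0.123 m = 12.3 cm

12.3 cm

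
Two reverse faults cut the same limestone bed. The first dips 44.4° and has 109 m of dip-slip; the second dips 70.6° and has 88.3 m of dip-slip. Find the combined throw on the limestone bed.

throw_A = 109 × sin(44.4°) = 76.26 m
throw_B = 88.3 × sin(70.6°) = 83.29 m
total = 76.26 + 83.29 = 160 m

160 m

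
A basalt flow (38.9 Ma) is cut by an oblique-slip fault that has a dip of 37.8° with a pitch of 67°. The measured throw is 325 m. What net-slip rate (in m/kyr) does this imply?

dip-slip = throw / sin(dip) = 325 / sin(37.8°) = 530.3 m
net slip = dip-slip / sin(rake) = 530.3 / sin(67°) = 576.1 m
rate = 576.1 m / 38.9 Ma = 0.0000148 m/yr = 0.0148 m/kyr

0.0148 m/kyr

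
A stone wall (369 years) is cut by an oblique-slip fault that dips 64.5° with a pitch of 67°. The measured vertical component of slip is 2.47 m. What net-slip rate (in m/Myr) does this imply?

dip-slip = throw / sin(dip) = 2.47 / sin(64.5°) = 2.737 m
net slip = dip-slip / sin(rake) = 2.737 / sin(67°) = 2.973 m
rate = 2.973 m / 369 years = 0.00806 m/yr = 8060 m/Myr

8060 m/Myr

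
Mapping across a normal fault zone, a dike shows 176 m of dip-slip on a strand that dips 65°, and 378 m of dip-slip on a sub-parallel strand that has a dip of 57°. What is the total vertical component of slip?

477 m

throw_A = 176 × sin(65°) = 159.5 m
throw_B = 378 × sin(57°) = 317 m
total = 159.5 + 317 = 477 m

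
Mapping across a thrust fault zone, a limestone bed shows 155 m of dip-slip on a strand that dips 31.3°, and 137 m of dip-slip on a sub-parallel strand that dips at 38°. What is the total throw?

throw_A = 155 × sin(31.3°) = 80.53 m
throw_B = 137 × sin(38°) = 84.35 m
total = 80.53 + 84.35 = 165 m

165 m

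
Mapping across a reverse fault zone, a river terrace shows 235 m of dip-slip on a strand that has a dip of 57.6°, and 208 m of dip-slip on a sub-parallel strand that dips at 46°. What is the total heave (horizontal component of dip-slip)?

270 m

heave_A = 235 × cos(57.6°) = 125.9 m
heave_B = 208 × cos(46°) = 144.5 m
total = 125.9 + 144.5 = 270 m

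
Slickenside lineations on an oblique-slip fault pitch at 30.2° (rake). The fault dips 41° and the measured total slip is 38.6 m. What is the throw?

12.7 m

dip-slip = net slip × sin(rake) = 38.6 m × sin(30.2°) = 19.42 m
throw = dip-slip × sin(dip) = 19.42 × sin(41°) = 12.7 m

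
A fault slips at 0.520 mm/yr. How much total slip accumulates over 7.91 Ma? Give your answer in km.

4.11 km

slip = rate × time = 0.520 mm/yr × 7.91 Ma = 4110 m = 4.11 km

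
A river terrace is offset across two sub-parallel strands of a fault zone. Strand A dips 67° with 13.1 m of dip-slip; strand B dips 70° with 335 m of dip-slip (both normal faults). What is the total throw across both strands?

327 m

throw_A = 13.1 × sin(67°) = 12.06 m
throw_B = 335 × sin(70°) = 314.8 m
total = 12.06 + 314.8 = 327 m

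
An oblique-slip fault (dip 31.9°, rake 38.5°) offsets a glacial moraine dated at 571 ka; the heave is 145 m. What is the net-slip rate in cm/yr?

0.0480 cm/yr

dip-slip = heave / cos(dip) = 145 / cos(31.9°) = 170.8 m
net slip = dip-slip / sin(rake) = 170.8 / sin(38.5°) = 274.4 m
rate = 274.4 m / 571 ka = 0.000480 m/yr = 0.0480 cm/yr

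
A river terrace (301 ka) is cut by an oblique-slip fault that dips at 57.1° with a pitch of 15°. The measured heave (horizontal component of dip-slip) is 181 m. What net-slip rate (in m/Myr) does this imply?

4280 m/Myr

dip-slip = heave / cos(dip) = 181 / cos(57.1°) = 333.2 m
net slip = dip-slip / sin(rake) = 333.2 / sin(15°) = 1287 m
rate = 1287 m / 301 ka = 0.00428 m/yr = 4280 m/Myr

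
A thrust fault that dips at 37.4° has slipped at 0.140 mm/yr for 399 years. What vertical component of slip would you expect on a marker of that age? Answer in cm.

3.39 cm

dip-slip = rate × time = 0.140 mm/yr × 399 years = 0.05586 m
throw = dip-slip × sin(dip) = 0.05586 × sin(37.4°) = 0.0339 m = 3.39 cm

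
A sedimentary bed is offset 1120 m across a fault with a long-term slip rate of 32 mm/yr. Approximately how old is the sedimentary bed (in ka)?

age = offset / rate = 1120 m / (32 mm/yr) = 35000 yr = 35 ka

35 ka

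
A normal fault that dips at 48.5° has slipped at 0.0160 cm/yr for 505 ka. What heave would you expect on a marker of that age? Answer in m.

53.5 m

dip-slip = rate × time = 0.0160 cm/yr × 505 ka = 80.80 m
heave = dip-slip × cos(dip) = 80.80 × cos(48.5°) = 53.5 m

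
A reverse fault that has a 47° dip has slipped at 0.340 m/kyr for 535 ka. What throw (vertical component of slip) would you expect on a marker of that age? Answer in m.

dip-slip = rate × time = 0.340 m/kyr × 535 ka = 181.9 m
throw = dip-slip × sin(dip) = 181.9 × sin(47°) = 133 m

133 m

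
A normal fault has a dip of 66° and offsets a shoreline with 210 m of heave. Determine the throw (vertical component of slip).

472 m

throw = heave × tan(dip) = 210 × tan(66°) = 472 m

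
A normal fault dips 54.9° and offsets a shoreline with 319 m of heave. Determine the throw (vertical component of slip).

throw = heave × tan(dip) = 319 × tan(54.9°) = 454 m

454 m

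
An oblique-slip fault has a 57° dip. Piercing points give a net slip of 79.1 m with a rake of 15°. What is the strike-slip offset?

76.4 m

strike-slip = net slip × cos(rake) = 79.1 m × cos(15°) = 76.4 m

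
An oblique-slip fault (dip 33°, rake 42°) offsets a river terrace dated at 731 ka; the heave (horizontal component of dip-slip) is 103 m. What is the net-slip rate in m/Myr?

251 m/Myr

dip-slip = heave / cos(dip) = 103 / cos(33°) = 122.8 m
net slip = dip-slip / sin(rake) = 122.8 / sin(42°) = 183.5 m
rate = 183.5 m / 731 ka = 0.000251 m/yr = 251 m/Myr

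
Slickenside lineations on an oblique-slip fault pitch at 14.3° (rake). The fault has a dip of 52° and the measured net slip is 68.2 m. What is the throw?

13.3 m

dip-slip = net slip × sin(rake) = 68.2 m × sin(14.3°) = 16.85 m
throw = dip-slip × sin(dip) = 16.85 × sin(52°) = 13.3 m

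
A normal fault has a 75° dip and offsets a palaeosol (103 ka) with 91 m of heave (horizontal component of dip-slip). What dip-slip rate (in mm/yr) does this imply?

dip-slip = heave / cos(dip) = 91 m / cos(75°) = 351.6 m
rate = 351.6 m / 103 ka = 0.00341 m/yr = 3.41 mm/yr

3.41 mm/yr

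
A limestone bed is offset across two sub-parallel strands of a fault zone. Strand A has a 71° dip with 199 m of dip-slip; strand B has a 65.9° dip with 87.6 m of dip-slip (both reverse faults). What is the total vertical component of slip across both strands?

268 m

throw_A = 199 × sin(71°) = 188.2 m
throw_B = 87.6 × sin(65.9°) = 79.96 m
total = 188.2 + 79.96 = 268 m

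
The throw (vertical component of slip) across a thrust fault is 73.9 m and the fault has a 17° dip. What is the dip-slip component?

253 m

dip-slip = throw / sin(dip) = 73.9 / sin(17°) = 253 m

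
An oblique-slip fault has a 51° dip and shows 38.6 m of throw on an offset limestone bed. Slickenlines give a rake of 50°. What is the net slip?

64.8 m

dip-slip = throw / sin(dip) = 38.6 / sin(51°) = 49.67 m
net slip = dip-slip / sin(rake) = 49.67 / sin(50°) = 64.8 m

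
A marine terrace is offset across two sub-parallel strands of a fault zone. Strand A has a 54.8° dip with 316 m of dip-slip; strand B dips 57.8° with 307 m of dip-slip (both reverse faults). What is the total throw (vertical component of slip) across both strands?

throw_A = 316 × sin(54.8°) = 258.2 m
throw_B = 307 × sin(57.8°) = 259.8 m
total = 258.2 + 259.8 = 518 m

518 m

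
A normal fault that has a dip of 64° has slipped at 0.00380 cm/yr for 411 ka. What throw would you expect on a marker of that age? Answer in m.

14 m

dip-slip = rate × time = 0.00380 cm/yr × 411 ka = 15.62 m
throw = dip-slip × sin(dip) = 15.62 × sin(64°) = 14 m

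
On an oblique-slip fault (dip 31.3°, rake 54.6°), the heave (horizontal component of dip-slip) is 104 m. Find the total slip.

dip-slip = heave / cos(dip) = 104 / cos(31.3°) = 121.7 m
net slip = dip-slip / sin(rake) = 121.7 / sin(54.6°) = 149 m

149 m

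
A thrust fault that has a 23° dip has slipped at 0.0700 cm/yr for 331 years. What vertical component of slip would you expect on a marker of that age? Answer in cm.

dip-slip = rate × time = 0.0700 cm/yr × 331 years = 0.2317 m
throw = dip-slip × sin(dip) = 0.2317 × sin(23°) = 0.0905 m = 9.05 cm

9.05 cm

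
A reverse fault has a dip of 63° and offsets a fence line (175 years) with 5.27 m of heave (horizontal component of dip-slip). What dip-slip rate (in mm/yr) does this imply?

66.3 mm/yr

dip-slip = heave / cos(dip) = 5.27 m / cos(63°) = 11.61 m
rate = 11.61 m / 175 years = 0.0663 m/yr = 66.3 mm/yr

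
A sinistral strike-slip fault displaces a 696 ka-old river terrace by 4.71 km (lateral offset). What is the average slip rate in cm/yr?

rate = 4.71 km / 696 ka = 0.00677 m/yr = 0.677 cm/yr

0.677 cm/yr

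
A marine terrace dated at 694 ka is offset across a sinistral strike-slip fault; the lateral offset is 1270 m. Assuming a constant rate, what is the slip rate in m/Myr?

1830 m/Myr

rate = 1270 m / 694 ka = 0.00183 m/yr = 1830 m/Myr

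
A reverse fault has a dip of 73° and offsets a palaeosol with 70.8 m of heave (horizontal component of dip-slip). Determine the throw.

232 m

throw = heave × tan(dip) = 70.8 × tan(73°) = 232 m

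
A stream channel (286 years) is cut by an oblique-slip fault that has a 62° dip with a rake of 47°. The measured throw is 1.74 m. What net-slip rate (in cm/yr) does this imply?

dip-slip = throw / sin(dip) = 1.74 / sin(62°) = 1.971 m
net slip = dip-slip / sin(rake) = 1.971 / sin(47°) = 2.695 m
rate = 2.695 m / 286 years = 0.00942 m/yr = 0.942 cm/yr

0.942 cm/yr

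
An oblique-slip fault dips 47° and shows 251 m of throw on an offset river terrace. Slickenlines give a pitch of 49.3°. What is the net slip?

453 m

dip-slip = throw / sin(dip) = 251 / sin(47°) = 343.2 m
net slip = dip-slip / sin(rake) = 343.2 / sin(49.3°) = 453 m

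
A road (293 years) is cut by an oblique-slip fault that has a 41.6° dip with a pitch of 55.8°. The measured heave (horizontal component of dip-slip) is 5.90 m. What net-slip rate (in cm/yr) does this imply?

3.26 cm/yr

dip-slip = heave / cos(dip) = 5.90 / cos(41.6°) = 7.890 m
net slip = dip-slip / sin(rake) = 7.890 / sin(55.8°) = 9.539 m
rate = 9.539 m / 293 years = 0.0326 m/yr = 3.26 cm/yr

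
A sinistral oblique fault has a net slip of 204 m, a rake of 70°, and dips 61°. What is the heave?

92.9 m

dip-slip = net slip × sin(rake) = 204 m × sin(70°) = 191.7 m
heave = dip-slip × cos(dip) = 191.7 × cos(61°) = 92.9 m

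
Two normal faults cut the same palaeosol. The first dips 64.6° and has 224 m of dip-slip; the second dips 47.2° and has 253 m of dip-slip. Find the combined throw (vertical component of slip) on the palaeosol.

388 m

throw_A = 224 × sin(64.6°) = 202.3 m
throw_B = 253 × sin(47.2°) = 185.6 m
total = 202.3 + 185.6 = 388 m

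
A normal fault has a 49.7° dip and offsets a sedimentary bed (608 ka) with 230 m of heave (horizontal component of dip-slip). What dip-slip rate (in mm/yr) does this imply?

0.585 mm/yr

dip-slip = heave / cos(dip) = 230 m / cos(49.7°) = 355.6 m
rate = 355.6 m / 608 ka = 0.000585 m/yr = 0.585 mm/yr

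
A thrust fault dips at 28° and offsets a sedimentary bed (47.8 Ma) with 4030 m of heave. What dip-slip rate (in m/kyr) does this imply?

0.0955 m/kyr

dip-slip = heave / cos(dip) = 4030 m / cos(28°) = 4564 m
rate = 4564 m / 47.8 Ma = 0.0000955 m/yr = 0.0955 m/kyr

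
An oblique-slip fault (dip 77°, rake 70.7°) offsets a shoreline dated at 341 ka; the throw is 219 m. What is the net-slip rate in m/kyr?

dip-slip = throw / sin(dip) = 219 / sin(77°) = 224.8 m
net slip = dip-slip / sin(rake) = 224.8 / sin(70.7°) = 238.1 m
rate = 238.1 m / 341 ka = 0.000698 m/yr = 0.698 m/kyr

0.698 m/kyr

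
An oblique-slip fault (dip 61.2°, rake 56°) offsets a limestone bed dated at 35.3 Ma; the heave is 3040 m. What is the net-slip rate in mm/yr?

0.216 mm/yr

dip-slip = heave / cos(dip) = 3040 / cos(61.2°) = 6310 m
net slip = dip-slip / sin(rake) = 6310 / sin(56°) = 7612 m
rate = 7612 m / 35.3 Ma = 0.000216 m/yr = 0.216 mm/yr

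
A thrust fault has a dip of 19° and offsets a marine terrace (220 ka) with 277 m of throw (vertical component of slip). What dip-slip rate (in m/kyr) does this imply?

3.87 m/kyr

dip-slip = throw / sin(dip) = 277 m / sin(19°) = 850.8 m
rate = 850.8 m / 220 ka = 0.00387 m/yr = 3.87 m/kyr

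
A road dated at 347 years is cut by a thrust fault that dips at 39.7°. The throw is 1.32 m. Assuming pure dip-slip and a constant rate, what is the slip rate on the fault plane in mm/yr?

dip-slip = throw / sin(dip) = 1.32 m / sin(39.7°) = 2.066 m
rate = 2.066 m / 347 years = 0.00596 m/yr = 5.96 mm/yr

5.96 mm/yr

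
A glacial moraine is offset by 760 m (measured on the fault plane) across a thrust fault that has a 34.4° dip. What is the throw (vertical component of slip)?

429 m

throw = dip-slip × sin(dip) = 760 m × sin(34.4°) = 429 m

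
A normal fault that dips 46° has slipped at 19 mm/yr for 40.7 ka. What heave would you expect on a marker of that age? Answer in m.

dip-slip = rate × time = 19 mm/yr × 40.7 ka = 773.3 m
heave = dip-slip × cos(dip) = 773.3 × cos(46°) = 537 m

537 m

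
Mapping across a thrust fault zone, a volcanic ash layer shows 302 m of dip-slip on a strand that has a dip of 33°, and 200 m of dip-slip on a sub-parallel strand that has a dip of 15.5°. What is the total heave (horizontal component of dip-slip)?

heave_A = 302 × cos(33°) = 253.3 m
heave_B = 200 × cos(15.5°) = 192.7 m
total = 253.3 + 192.7 = 446 m

446 m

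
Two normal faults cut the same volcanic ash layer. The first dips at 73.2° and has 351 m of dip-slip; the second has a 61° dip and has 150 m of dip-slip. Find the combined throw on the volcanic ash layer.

throw_A = 351 × sin(73.2°) = 336 m
throw_B = 150 × sin(61°) = 131.2 m
total = 336 + 131.2 = 467 m

467 m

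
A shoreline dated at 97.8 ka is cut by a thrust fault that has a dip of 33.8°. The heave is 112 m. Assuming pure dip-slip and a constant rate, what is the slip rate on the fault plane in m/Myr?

dip-slip = heave / cos(dip) = 112 m / cos(33.8°) = 134.8 m
rate = 134.8 m / 97.8 ka = 0.00138 m/yr = 1380 m/Myr

1380 m/Myr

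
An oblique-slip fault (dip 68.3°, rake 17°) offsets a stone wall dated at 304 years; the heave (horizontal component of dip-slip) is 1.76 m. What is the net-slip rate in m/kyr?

dip-slip = heave / cos(dip) = 1.76 / cos(68.3°) = 4.760 m
net slip = dip-slip / sin(rake) = 4.760 / sin(17°) = 16.28 m
rate = 16.28 m / 304 years = 0.0536 m/yr = 53.6 m/kyr

53.6 m/kyr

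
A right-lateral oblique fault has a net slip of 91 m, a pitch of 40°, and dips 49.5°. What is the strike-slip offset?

strike-slip = net slip × cos(rake) = 91 m × cos(40°) = 69.7 m

69.7 m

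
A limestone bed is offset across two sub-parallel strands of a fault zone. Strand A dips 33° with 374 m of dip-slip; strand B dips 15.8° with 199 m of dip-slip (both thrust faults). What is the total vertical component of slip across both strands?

throw_A = 374 × sin(33°) = 203.7 m
throw_B = 199 × sin(15.8°) = 54.18 m
total = 203.7 + 54.18 = 258 m

258 m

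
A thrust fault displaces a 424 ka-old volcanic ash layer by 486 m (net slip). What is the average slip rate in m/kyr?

rate = 486 m / 424 ka = 0.00115 m/yr = 1.15 m/kyr

1.15 m/kyr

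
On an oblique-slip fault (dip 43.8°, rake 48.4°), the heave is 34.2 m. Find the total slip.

dip-slip = heave / cos(dip) = 34.2 / cos(43.8°) = 47.38 m
net slip = dip-slip / sin(rake) = 47.38 / sin(48.4°) = 63.4 m

63.4 m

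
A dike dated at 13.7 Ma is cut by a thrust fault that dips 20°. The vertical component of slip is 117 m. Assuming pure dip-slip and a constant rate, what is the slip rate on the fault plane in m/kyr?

dip-slip = throw / sin(dip) = 117 m / sin(20°) = 342.1 m
rate = 342.1 m / 13.7 Ma = 0.0000250 m/yr = 0.0250 m/kyr

0.0250 m/kyr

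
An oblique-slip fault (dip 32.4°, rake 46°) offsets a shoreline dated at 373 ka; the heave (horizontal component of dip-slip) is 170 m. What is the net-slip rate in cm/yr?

dip-slip = heave / cos(dip) = 170 / cos(32.4°) = 201.3 m
net slip = dip-slip / sin(rake) = 201.3 / sin(46°) = 279.9 m
rate = 279.9 m / 373 ka = 0.000750 m/yr = 0.0750 cm/yr

0.0750 cm/yr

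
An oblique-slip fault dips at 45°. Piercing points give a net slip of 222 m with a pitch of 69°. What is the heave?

dip-slip = net slip × sin(rake) = 222 m × sin(69°) = 207.3 m
heave = dip-slip × cos(dip) = 207.3 × cos(45°) = 147 m

147 m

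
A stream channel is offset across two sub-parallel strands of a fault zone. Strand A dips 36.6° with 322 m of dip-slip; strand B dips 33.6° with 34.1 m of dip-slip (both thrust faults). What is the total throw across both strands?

throw_A = 322 × sin(36.6°) = 192 m
throw_B = 34.1 × sin(33.6°) = 18.87 m
total = 192 + 18.87 = 211 m

211 m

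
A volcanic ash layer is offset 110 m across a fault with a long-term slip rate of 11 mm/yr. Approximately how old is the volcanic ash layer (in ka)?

age = offset / rate = 110 m / (11 mm/yr) = 10000 yr = 10 ka

10 ka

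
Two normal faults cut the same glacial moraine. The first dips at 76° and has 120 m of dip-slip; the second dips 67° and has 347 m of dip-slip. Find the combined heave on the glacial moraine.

heave_A = 120 × cos(76°) = 29.03 m
heave_B = 347 × cos(67°) = 135.6 m
total = 29.03 + 135.6 = 165 m

165 m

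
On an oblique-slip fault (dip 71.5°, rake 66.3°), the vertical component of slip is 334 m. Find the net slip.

dip-slip = throw / sin(dip) = 334 / sin(71.5°) = 352.2 m
net slip = dip-slip / sin(rake) = 352.2 / sin(66.3°) = 385 m

385 m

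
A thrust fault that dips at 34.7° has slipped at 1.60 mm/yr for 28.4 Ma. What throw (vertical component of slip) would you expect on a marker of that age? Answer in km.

25.9 km

dip-slip = rate × time = 1.60 mm/yr × 28.4 Ma = 45440 m
throw = dip-slip × sin(dip) = 45440 × sin(34.7°) = 25900 m = 25.9 km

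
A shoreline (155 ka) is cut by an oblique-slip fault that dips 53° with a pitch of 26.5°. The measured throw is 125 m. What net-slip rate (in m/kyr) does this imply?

2.26 m/kyr

dip-slip = throw / sin(dip) = 125 / sin(53°) = 156.5 m
net slip = dip-slip / sin(rake) = 156.5 / sin(26.5°) = 350.8 m
rate = 350.8 m / 155 ka = 0.00226 m/yr = 2.26 m/kyr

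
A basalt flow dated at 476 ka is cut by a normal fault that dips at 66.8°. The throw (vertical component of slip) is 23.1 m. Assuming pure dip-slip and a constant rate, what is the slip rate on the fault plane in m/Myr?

dip-slip = throw / sin(dip) = 23.1 m / sin(66.8°) = 25.13 m
rate = 25.13 m / 476 ka = 0.0000528 m/yr = 52.8 m/Myr

52.8 m/Myr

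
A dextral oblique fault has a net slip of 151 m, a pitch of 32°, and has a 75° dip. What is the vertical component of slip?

dip-slip = net slip × sin(rake) = 151 m × sin(32°) = 80.02 m
throw = dip-slip × sin(dip) = 80.02 × sin(75°) = 77.3 m

77.3 m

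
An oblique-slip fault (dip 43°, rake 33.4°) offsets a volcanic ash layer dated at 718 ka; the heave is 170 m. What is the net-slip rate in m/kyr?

dip-slip = heave / cos(dip) = 170 / cos(43°) = 232.4 m
net slip = dip-slip / sin(rake) = 232.4 / sin(33.4°) = 422.3 m
rate = 422.3 m / 718 ka = 0.000588 m/yr = 0.588 m/kyr

0.588 m/kyr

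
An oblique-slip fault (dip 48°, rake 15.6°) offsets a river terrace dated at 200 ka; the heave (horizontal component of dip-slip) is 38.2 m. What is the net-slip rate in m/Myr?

dip-slip = heave / cos(dip) = 38.2 / cos(48°) = 57.09 m
net slip = dip-slip / sin(rake) = 57.09 / sin(15.6°) = 212.3 m
rate = 212.3 m / 200 ka = 0.00106 m/yr = 1060 m/Myr

1060 m/Myr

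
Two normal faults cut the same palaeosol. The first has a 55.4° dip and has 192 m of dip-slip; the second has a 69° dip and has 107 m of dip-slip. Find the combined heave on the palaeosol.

147 m

heave_A = 192 × cos(55.4°) = 109 m
heave_B = 107 × cos(69°) = 38.35 m
total = 109 + 38.35 = 147 m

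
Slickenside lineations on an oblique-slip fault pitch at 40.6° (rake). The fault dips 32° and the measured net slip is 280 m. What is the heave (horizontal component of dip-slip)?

155 m

dip-slip = net slip × sin(rake) = 280 m × sin(40.6°) = 182.2 m
heave = dip-slip × cos(dip) = 182.2 × cos(32°) = 155 m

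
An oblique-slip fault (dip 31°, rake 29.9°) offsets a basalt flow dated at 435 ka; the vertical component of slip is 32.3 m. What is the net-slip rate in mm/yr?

0.289 mm/yr

dip-slip = throw / sin(dip) = 32.3 / sin(31°) = 62.71 m
net slip = dip-slip / sin(rake) = 62.71 / sin(29.9°) = 125.8 m
rate = 125.8 m / 435 ka = 0.000289 m/yr = 0.289 mm/yr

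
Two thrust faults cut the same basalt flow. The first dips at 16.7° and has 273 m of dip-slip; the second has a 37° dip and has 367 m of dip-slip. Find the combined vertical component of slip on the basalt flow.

299 m

throw_A = 273 × sin(16.7°) = 78.45 m
throw_B = 367 × sin(37°) = 220.9 m
total = 78.45 + 220.9 = 299 m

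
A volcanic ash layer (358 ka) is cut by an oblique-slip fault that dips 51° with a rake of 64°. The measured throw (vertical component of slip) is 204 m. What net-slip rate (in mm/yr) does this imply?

dip-slip = throw / sin(dip) = 204 / sin(51°) = 262.5 m
net slip = dip-slip / sin(rake) = 262.5 / sin(64°) = 292.1 m
rate = 292.1 m / 358 ka = 0.000816 m/yr = 0.816 mm/yr

0.816 mm/yr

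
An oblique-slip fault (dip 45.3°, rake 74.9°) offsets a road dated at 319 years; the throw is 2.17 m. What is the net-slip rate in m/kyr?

dip-slip = throw / sin(dip) = 2.17 / sin(45.3°) = 3.053 m
net slip = dip-slip / sin(rake) = 3.053 / sin(74.9°) = 3.162 m
rate = 3.162 m / 319 years = 0.00991 m/yr = 9.91 m/kyr

9.91 m/kyr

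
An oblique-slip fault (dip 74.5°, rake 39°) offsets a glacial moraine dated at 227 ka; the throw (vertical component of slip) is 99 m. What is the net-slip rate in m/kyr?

0.719 m/kyr

dip-slip = throw / sin(dip) = 99 / sin(74.5°) = 102.7 m
net slip = dip-slip / sin(rake) = 102.7 / sin(39°) = 163.2 m
rate = 163.2 m / 227 ka = 0.000719 m/yr = 0.719 m/kyr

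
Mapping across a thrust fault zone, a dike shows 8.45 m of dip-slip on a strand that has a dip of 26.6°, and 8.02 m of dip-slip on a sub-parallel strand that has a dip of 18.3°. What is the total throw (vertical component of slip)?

6.30 m

throw_A = 8.45 × sin(26.6°) = 3.784 m
throw_B = 8.02 × sin(18.3°) = 2.518 m
total = 3.784 + 2.518 = 6.30 m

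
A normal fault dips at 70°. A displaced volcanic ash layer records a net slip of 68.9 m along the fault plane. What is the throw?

64.7 m

throw = dip-slip × sin(dip) = 68.9 m × sin(70°) = 64.7 m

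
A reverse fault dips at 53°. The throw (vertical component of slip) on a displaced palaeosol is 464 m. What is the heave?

heave = throw / tan(dip) = 464 / tan(53°) = 350 m

350 m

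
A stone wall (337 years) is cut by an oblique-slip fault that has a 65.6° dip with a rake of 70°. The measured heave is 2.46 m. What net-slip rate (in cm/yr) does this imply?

1.88 cm/yr

dip-slip = heave / cos(dip) = 2.46 / cos(65.6°) = 5.955 m
net slip = dip-slip / sin(rake) = 5.955 / sin(70°) = 6.337 m
rate = 6.337 m / 337 years = 0.0188 m/yr = 1.88 cm/yr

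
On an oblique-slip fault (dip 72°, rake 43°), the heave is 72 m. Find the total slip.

dip-slip = heave / cos(dip) = 72 / cos(72°) = 233 m
net slip = dip-slip / sin(rake) = 233 / sin(43°) = 342 m

342 m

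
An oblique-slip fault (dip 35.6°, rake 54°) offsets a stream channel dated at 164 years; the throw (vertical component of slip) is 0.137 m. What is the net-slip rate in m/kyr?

1.77 m/kyr

dip-slip = throw / sin(dip) = 0.137 / sin(35.6°) = 0.2353 m
net slip = dip-slip / sin(rake) = 0.2353 / sin(54°) = 0.2909 m
rate = 0.2909 m / 164 years = 0.00177 m/yr = 1.77 m/kyr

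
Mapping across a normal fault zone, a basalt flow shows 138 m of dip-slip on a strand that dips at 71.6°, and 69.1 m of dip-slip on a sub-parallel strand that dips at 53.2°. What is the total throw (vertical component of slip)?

throw_A = 138 × sin(71.6°) = 130.9 m
throw_B = 69.1 × sin(53.2°) = 55.33 m
total = 130.9 + 55.33 = 186 m

186 m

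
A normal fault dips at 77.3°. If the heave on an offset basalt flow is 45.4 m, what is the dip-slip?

dip-slip = heave / cos(dip) = 45.4 / cos(77.3°) = 207 m

207 m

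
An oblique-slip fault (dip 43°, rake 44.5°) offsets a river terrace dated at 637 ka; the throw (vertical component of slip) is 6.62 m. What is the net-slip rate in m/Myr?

dip-slip = throw / sin(dip) = 6.62 / sin(43°) = 9.707 m
net slip = dip-slip / sin(rake) = 9.707 / sin(44.5°) = 13.85 m
rate = 13.85 m / 637 ka = 0.0000217 m/yr = 21.7 m/Myr

21.7 m/Myr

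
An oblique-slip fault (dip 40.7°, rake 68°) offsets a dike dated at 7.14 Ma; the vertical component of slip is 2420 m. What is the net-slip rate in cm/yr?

dip-slip = throw / sin(dip) = 2420 / sin(40.7°) = 3711 m
net slip = dip-slip / sin(rake) = 3711 / sin(68°) = 4003 m
rate = 4003 m / 7.14 Ma = 0.000561 m/yr = 0.0561 cm/yr

0.0561 cm/yr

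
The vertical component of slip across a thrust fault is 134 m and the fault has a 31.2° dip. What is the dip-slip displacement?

dip-slip = throw / sin(dip) = 134 / sin(31.2°) = 259 m

259 m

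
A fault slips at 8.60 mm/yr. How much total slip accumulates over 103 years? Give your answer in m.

0.886 m

slip = rate × time = 8.60 mm/yr × 103 years = 0.886 m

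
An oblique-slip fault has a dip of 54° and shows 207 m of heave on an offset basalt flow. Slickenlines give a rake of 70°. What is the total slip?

dip-slip = heave / cos(dip) = 207 / cos(54°) = 352.2 m
net slip = dip-slip / sin(rake) = 352.2 / sin(70°) = 375 m

375 m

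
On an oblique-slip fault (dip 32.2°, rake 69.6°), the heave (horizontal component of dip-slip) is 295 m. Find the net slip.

372 m

dip-slip = heave / cos(dip) = 295 / cos(32.2°) = 348.6 m
net slip = dip-slip / sin(rake) = 348.6 / sin(69.6°) = 372 m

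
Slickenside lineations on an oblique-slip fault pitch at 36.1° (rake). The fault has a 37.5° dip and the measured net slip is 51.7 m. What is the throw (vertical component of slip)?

18.5 m

dip-slip = net slip × sin(rake) = 51.7 m × sin(36.1°) = 30.46 m
throw = dip-slip × sin(dip) = 30.46 × sin(37.5°) = 18.5 m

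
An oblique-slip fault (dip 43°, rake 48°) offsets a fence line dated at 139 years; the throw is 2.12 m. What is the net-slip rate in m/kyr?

30.1 m/kyr

dip-slip = throw / sin(dip) = 2.12 / sin(43°) = 3.109 m
net slip = dip-slip / sin(rake) = 3.109 / sin(48°) = 4.183 m
rate = 4.183 m / 139 years = 0.0301 m/yr = 30.1 m/kyr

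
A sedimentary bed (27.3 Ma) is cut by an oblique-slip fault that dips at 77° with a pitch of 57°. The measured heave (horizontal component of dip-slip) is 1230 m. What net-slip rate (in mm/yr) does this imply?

dip-slip = heave / cos(dip) = 1230 / cos(77°) = 5468 m
net slip = dip-slip / sin(rake) = 5468 / sin(57°) = 6520 m
rate = 6520 m / 27.3 Ma = 0.000239 m/yr = 0.239 mm/yr

0.239 mm/yr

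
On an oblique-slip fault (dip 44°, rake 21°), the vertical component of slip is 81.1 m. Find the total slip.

dip-slip = throw / sin(dip) = 81.1 / sin(44°) = 116.7 m
net slip = dip-slip / sin(rake) = 116.7 / sin(21°) = 326 m

326 m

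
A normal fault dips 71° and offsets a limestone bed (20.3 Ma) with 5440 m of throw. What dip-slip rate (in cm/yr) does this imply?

dip-slip = throw / sin(dip) = 5440 m / sin(71°) = 5753 m
rate = 5753 m / 20.3 Ma = 0.000283 m/yr = 0.0283 cm/yr

0.0283 cm/yr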